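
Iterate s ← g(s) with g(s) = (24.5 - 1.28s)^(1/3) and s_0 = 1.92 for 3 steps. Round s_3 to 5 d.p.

s_1 = g(1.920000) = 2.803838
s_2 = g(2.803838) = 2.755025
s_3 = g(2.755025) = 2.757766

2.75777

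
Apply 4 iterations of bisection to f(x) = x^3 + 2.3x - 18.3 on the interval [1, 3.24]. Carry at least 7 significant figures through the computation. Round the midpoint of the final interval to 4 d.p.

2.3300

f(1.000000) = -15.000000, f(3.240000) = 23.164224 (opposite signs)
step 1: m = 2.120000, f(m) = -3.895872 < 0 → root in [2.120000, 3.240000]
step 2: m = 2.680000, f(m) = 7.112832 > 0 → root in [2.120000, 2.680000]
step 3: m = 2.400000, f(m) = 1.044000 > 0 → root in [2.120000, 2.400000]
step 4: m = 2.260000, f(m) = -1.558824 < 0 → root in [2.260000, 2.400000]
Midpoint of [2.260000, 2.400000] = 2.330000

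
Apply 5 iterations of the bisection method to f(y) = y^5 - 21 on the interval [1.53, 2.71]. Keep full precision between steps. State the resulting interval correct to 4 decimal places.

[1.8250, 1.8619]

f(1.530000) = -12.615886, f(2.710000) = 125.166031 (opposite signs)
step 1: m = 2.120000, f(m) = 21.823218 > 0 → root in [1.530000, 2.120000]
step 2: m = 1.825000, f(m) = -0.755160 < 0 → root in [1.825000, 2.120000]
step 3: m = 1.972500, f(m) = 8.859674 > 0 → root in [1.825000, 1.972500]
step 4: m = 1.898750, f(m) = 3.679646 > 0 → root in [1.825000, 1.898750]
step 5: m = 1.861875, f(m) = 1.374462 > 0 → root in [1.825000, 1.861875]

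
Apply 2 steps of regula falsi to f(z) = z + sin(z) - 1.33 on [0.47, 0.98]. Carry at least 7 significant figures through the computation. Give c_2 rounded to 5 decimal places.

f(0.470000) = -0.407114, f(0.980000) = 0.480497
step 1: c = 0.703918, f(c) = 0.021127 > 0 → new bracket [0.470000, 0.703918]
step 2: c = 0.692378, f(c) = 0.000747 > 0 → new bracket [0.470000, 0.692378]

0.69238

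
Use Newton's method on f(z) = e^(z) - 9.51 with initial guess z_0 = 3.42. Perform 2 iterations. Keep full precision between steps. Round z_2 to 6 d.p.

2.350652

f'(z) = e^(z)
z_0 = 3.420000: f = 21.059415, f' = 30.569415 → z_1 = 3.420000 - (21.059415)/(30.569415) = 2.731095
z_1 = 2.731095: f = 5.839690, f' = 15.349690 → z_2 = 2.731095 - (5.839690)/(15.349690) = 2.350652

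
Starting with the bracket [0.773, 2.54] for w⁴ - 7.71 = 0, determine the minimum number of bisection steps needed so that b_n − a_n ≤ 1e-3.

Initial width b − a = 2.54 − 0.773 = 1.767000.
After n steps the width is (b−a)/2^n; need (b−a)/2^n ≤ 1e-3.
So n ≥ log₂(1.767000/1e-3) = log₂(1767.0000) ≈ 10.7871.
Hence n = 11.

11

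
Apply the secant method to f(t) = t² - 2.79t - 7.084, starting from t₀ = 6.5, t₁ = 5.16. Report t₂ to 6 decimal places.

f(t_0) = 17.031000, f(t_1) = 5.145200
t_2 = 5.160000 - (5.145200)·(5.160000 - 6.500000)/(5.145200 - (17.031000)) = 4.579932; f(t_2) = 1.113769

4.579932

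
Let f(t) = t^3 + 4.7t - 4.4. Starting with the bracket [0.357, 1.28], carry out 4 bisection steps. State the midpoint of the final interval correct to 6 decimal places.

0.847344

f(0.357000) = -2.676601, f(1.280000) = 3.713152 (opposite signs)
step 1: m = 0.818500, f(m) = -0.004702 < 0 → root in [0.818500, 1.280000]
step 2: m = 1.049250, f(m) = 1.686621 > 0 → root in [0.818500, 1.049250]
step 3: m = 0.933875, f(m) = 0.803666 > 0 → root in [0.818500, 0.933875]
step 4: m = 0.876188, f(m) = 0.390734 > 0 → root in [0.818500, 0.876188]
Midpoint of [0.818500, 0.876188] = 0.847344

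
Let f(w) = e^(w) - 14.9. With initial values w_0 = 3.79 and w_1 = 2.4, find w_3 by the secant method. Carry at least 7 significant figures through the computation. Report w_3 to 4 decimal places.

Secant update: w_(k+1) = w_k − f(w_k)·(w_k − w_(k-1))/(f(w_k) − f(w_(k-1))).
f(w_0) = 29.356400, f(w_1) = -3.876824
w_2 = 2.400000 - (-3.876824)·(2.400000 - 3.790000)/(-3.876824 - (29.356400)) = 2.562151; f(w_2) = -1.936334
w_3 = 2.562151 - (-1.936334)·(2.562151 - 2.400000)/(-1.936334 - (-3.876824)) = 2.723954; f(w_3) = 0.340461

2.7240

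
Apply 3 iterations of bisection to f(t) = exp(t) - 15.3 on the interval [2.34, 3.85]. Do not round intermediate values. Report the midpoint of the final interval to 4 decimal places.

f(2.340000) = -4.918763, f(3.850000) = 31.693063 (opposite signs)
step 1: m = 3.095000, f(m) = 6.787239 > 0 → root in [2.340000, 3.095000]
step 2: m = 2.717500, f(m) = -0.157581 < 0 → root in [2.717500, 3.095000]
step 3: m = 2.906250, f(m) = 2.988089 > 0 → root in [2.717500, 2.906250]
Midpoint of [2.717500, 2.906250] = 2.811875

2.8119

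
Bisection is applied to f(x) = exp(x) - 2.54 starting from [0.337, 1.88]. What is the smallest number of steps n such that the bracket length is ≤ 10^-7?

Initial width b − a = 1.88 − 0.337 = 1.543000.
After n steps the width is (b−a)/2^n; need (b−a)/2^n ≤ 10^-7.
So n ≥ log₂(1.543000/10^-7) = log₂(15430000.0000) ≈ 23.8792.
Hence n = 24.

24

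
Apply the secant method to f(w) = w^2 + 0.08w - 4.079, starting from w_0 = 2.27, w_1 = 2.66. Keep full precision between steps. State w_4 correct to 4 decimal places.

1.9801

f(w_0) = 1.255500, f(w_1) = 3.209400
w_2 = 2.660000 - (3.209400)·(2.660000 - 2.270000)/(3.209400 - (1.255500)) = 2.019401; f(w_2) = 0.160533
w_3 = 2.019401 - (0.160533)·(2.019401 - 2.660000)/(0.160533 - (3.209400)) = 1.985671; f(w_3) = 0.022745
w_4 = 1.985671 - (0.022745)·(1.985671 - 2.019401)/(0.022745 - (0.160533)) = 1.980104; f(w_4) = 0.000219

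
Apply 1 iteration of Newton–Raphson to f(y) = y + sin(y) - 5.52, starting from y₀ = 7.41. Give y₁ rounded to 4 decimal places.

Newton update: y ← y − f(y)/f'(y).
f'(y) = 1 + cos(y)
y_0 = 7.410000: f = 2.793049, f' = 1.429538 → y_1 = 7.410000 - (2.793049)/(1.429538) = 5.456189

5.4562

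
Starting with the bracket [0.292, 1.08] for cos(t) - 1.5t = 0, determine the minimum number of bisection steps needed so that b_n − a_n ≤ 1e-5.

Initial width b − a = 1.08 − 0.292 = 0.788000.
After n steps the width is (b−a)/2^n; need (b−a)/2^n ≤ 1e-5.
So n ≥ log₂(0.788000/1e-5) = log₂(78800.0000) ≈ 16.2659.
Hence n = 17.

17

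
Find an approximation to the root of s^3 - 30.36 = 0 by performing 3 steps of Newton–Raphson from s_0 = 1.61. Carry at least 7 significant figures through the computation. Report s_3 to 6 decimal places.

f'(s) = 3s^2
s_0 = 1.610000: f = -26.186719, f' = 7.776300 → s_1 = 1.610000 - (-26.186719)/(7.776300) = 4.977504
s_1 = 4.977504: f = 92.960357, f' = 74.326629 → s_2 = 4.977504 - (92.960357)/(74.326629) = 3.726803
s_2 = 3.726803: f = 21.401798, f' = 41.667185 → s_3 = 3.726803 - (21.401798)/(41.667185) = 3.213166

3.213166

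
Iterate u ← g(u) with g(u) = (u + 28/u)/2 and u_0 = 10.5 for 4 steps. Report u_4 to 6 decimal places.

5.291503

u_1 = g(10.500000) = 6.583333
u_2 = g(6.583333) = 5.418249
u_3 = g(5.418249) = 5.292985
u_4 = g(5.292985) = 5.291503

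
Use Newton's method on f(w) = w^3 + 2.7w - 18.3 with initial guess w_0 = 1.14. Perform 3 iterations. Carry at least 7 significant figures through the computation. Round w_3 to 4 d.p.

Newton update: w ← w − f(w)/f'(w).
f'(w) = 3w^2 + 2.7
w_0 = 1.140000: f = -13.740456, f' = 6.598800 → w_1 = 1.140000 - (-13.740456)/(6.598800) = 3.222266
w_1 = 3.222266: f = 23.856896, f' = 33.848992 → w_2 = 3.222266 - (23.856896)/(33.848992) = 2.517462
w_2 = 2.517462: f = 4.451855, f' = 21.712847 → w_3 = 2.517462 - (4.451855)/(21.712847) = 2.312429

2.3124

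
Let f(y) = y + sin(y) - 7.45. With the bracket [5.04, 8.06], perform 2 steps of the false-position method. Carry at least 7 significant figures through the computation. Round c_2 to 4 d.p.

f(5.040000) = -3.356814, f(8.060000) = 1.588853
step 1: c = 7.089790, f(c) = 0.361732 > 0 → new bracket [5.040000, 7.089790]
step 2: c = 6.890391, f(c) = 0.010966 > 0 → new bracket [5.040000, 6.890391]

6.8904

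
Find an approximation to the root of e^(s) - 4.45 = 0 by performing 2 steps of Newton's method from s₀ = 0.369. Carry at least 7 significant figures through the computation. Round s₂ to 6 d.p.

Newton update: s ← s − f(s)/f'(s).
f'(s) = e^(s)
s_0 = 0.369000: f = -3.003712, f' = 1.446288 → s_1 = 0.369000 - (-3.003712)/(1.446288) = 2.445843
s_1 = 2.445843: f = 7.090275, f' = 11.540275 → s_2 = 2.445843 - (7.090275)/(11.540275) = 1.831449

1.831449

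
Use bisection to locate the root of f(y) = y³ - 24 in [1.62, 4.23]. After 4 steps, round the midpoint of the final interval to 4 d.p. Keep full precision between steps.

f(1.620000) = -19.748472, f(4.230000) = 51.686967 (opposite signs)
step 1: m = 2.925000, f(m) = 1.025203 > 0 → root in [1.620000, 2.925000]
step 2: m = 2.272500, f(m) = -12.264228 < 0 → root in [2.272500, 2.925000]
step 3: m = 2.598750, f(m) = -6.449338 < 0 → root in [2.598750, 2.925000]
step 4: m = 2.761875, f(m) = -2.932546 < 0 → root in [2.761875, 2.925000]
Midpoint of [2.761875, 2.925000] = 2.843438

2.8434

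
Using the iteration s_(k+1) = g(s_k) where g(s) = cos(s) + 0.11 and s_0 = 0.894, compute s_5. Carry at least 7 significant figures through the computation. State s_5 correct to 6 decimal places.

s_1 = g(0.894000) = 0.736299
s_2 = g(0.736299) = 0.850959
s_3 = g(0.850959) = 0.769262
s_4 = g(0.769262) = 0.828424
s_5 = g(0.828424) = 0.786038

0.786038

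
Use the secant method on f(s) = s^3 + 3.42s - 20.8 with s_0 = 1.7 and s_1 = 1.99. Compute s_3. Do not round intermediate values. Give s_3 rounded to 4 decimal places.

2.3264

f(s_0) = -10.073000, f(s_1) = -6.113601
s_2 = 1.990000 - (-6.113601)·(1.990000 - 1.700000)/(-6.113601 - (-10.073000)) = 2.437781; f(s_2) = 2.024401
s_3 = 2.437781 - (2.024401)·(2.437781 - 1.990000)/(2.024401 - (-6.113601)) = 2.326392; f(s_3) = -0.253082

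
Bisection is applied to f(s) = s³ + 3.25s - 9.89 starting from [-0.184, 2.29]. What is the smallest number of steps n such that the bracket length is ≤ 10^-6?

22

Initial width b − a = 2.29 − -0.184 = 2.474000.
After n steps the width is (b−a)/2^n; need (b−a)/2^n ≤ 10^-6.
So n ≥ log₂(2.474000/10^-6) = log₂(2474000.0000) ≈ 21.2384.
Hence n = 22.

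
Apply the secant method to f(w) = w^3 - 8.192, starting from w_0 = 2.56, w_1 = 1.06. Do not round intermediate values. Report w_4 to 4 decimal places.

f(w_0) = 8.585216, f(w_1) = -7.000984
w_2 = 1.060000 - (-7.000984)·(1.060000 - 2.560000)/(-7.000984 - (8.585216)) = 1.733768; f(w_2) = -2.980381
w_3 = 1.733768 - (-2.980381)·(1.733768 - 1.060000)/(-2.980381 - (-7.000984)) = 2.233216; f(w_3) = 2.945617
w_4 = 2.233216 - (2.945617)·(2.233216 - 1.733768)/(2.945617 - (-2.980381)) = 1.984957; f(w_4) = -0.371164

1.9850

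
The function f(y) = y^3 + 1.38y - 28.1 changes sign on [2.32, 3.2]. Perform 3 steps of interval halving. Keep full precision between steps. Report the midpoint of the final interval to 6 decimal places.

2.925000

f(2.320000) = -12.411232, f(3.200000) = 9.084000 (opposite signs)
step 1: m = 2.760000, f(m) = -3.266624 < 0 → root in [2.760000, 3.200000]
step 2: m = 2.980000, f(m) = 2.475992 > 0 → root in [2.760000, 2.980000]
step 3: m = 2.870000, f(m) = -0.499497 < 0 → root in [2.870000, 2.980000]
Midpoint of [2.870000, 2.980000] = 2.925000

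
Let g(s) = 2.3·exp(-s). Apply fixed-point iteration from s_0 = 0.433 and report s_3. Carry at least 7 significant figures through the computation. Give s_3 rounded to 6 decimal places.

s_1 = g(0.433000) = 1.491689
s_2 = g(1.491689) = 0.517482
s_3 = g(0.517482) = 1.370844

1.370844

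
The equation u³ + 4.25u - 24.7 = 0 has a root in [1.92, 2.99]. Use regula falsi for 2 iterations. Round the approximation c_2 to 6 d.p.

2.415397

f(1.920000) = -9.462112, f(2.990000) = 14.738399
step 1: c = 2.338357, f(c) = -1.976043 < 0 → new bracket [2.338357, 2.990000]
step 2: c = 2.415397, f(c) = -0.342794 < 0 → new bracket [2.415397, 2.990000]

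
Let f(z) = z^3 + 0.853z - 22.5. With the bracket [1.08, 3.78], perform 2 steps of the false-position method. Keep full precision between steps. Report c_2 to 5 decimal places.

2.50779

False-position update: c = (a·f(b) − b·f(a))/(f(b) − f(a)); replace the endpoint whose sign matches f(c).
f(1.080000) = -20.319048, f(3.780000) = 34.734492
step 1: c = 2.076510, f(c) = -11.775040 < 0 → new bracket [2.076510, 3.780000]
step 2: c = 2.507791, f(c) = -4.589317 < 0 → new bracket [2.507791, 3.780000]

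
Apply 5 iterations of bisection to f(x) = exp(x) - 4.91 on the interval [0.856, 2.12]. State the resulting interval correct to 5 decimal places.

[1.56700, 1.60650]

f(0.856000) = -2.556273, f(2.120000) = 3.421137 (opposite signs)
step 1: m = 1.488000, f(m) = -0.481770 < 0 → root in [1.488000, 2.120000]
step 2: m = 1.804000, f(m) = 1.163895 > 0 → root in [1.488000, 1.804000]
step 3: m = 1.646000, f(m) = 0.276194 > 0 → root in [1.488000, 1.646000]
step 4: m = 1.567000, f(m) = -0.117750 < 0 → root in [1.567000, 1.646000]
step 5: m = 1.606500, f(m) = 0.075332 > 0 → root in [1.567000, 1.606500]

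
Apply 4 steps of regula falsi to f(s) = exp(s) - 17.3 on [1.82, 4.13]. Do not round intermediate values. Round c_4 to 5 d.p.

False-position update: c = (a·f(b) − b·f(a))/(f(b) − f(a)); replace the endpoint whose sign matches f(c).
f(1.820000) = -11.128142, f(4.130000) = 44.877923
step 1: c = 2.278986, f(c) = -7.533227 < 0 → new bracket [2.278986, 4.130000]
step 2: c = 2.545038, f(c) = -4.556282 < 0 → new bracket [2.545038, 4.130000]
step 3: c = 2.691122, f(c) = -2.551784 < 0 → new bracket [2.691122, 4.130000]
step 4: c = 2.768536, f(c) = -1.364716 < 0 → new bracket [2.768536, 4.130000]

2.76854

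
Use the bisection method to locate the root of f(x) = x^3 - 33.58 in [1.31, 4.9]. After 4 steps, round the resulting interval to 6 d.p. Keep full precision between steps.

f(1.310000) = -31.331909, f(4.900000) = 84.069000 (opposite signs)
step 1: m = 3.105000, f(m) = -3.644617 < 0 → root in [3.105000, 4.900000]
step 2: m = 4.002500, f(m) = 30.540075 > 0 → root in [3.105000, 4.002500]
step 3: m = 3.553750, f(m) = 11.300803 > 0 → root in [3.105000, 3.553750]
step 4: m = 3.329375, f(m) = 3.325249 > 0 → root in [3.105000, 3.329375]

[3.105000, 3.329375]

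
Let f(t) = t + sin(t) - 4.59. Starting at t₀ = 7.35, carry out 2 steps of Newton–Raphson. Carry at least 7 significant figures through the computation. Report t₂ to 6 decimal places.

5.467548

f'(t) = 1 + cos(t)
t_0 = 7.350000: f = 3.635667, f' = 1.482916 → t_1 = 7.350000 - (3.635667)/(1.482916) = 4.898299
t_1 = 4.898299: f = -0.674470, f' = 1.184841 → t_2 = 4.898299 - (-0.674470)/(1.184841) = 5.467548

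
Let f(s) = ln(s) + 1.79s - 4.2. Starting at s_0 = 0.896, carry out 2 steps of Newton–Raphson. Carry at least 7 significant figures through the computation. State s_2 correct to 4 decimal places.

1.9669

Newton update: s ← s − f(s)/f'(s).
f'(s) = 1/s + 1.79
s_0 = 0.896000: f = -2.705975, f' = 2.906071 → s_1 = 0.896000 - (-2.705975)/(2.906071) = 1.827145
s_1 = 1.827145: f = -0.326655, f' = 2.337302 → s_2 = 1.827145 - (-0.326655)/(2.337302) = 1.966903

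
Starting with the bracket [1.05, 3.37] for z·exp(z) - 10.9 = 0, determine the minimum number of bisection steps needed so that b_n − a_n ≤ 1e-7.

Initial width b − a = 3.37 − 1.05 = 2.320000.
After n steps the width is (b−a)/2^n; need (b−a)/2^n ≤ 1e-7.
So n ≥ log₂(2.320000/1e-7) = log₂(23200000.0000) ≈ 24.4676.
Hence n = 25.

25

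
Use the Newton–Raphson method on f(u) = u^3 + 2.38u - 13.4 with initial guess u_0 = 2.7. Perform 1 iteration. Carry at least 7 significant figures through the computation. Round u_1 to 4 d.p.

f'(u) = 3u^2 + 2.38
u_0 = 2.700000: f = 12.709000, f' = 24.250000 → u_1 = 2.700000 - (12.709000)/(24.250000) = 2.175918

2.1759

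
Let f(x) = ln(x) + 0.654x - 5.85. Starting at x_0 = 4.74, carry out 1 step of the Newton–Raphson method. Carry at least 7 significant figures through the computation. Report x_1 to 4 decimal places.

6.1204

f'(x) = 1/x + 0.654
x_0 = 4.740000: f = -1.194003, f' = 0.864970 → x_1 = 4.740000 - (-1.194003)/(0.864970) = 6.120397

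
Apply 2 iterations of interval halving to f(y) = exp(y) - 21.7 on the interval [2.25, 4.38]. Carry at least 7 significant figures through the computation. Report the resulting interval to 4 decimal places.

[2.7825, 3.3150]

f(2.250000) = -12.212264, f(4.380000) = 58.138033 (opposite signs)
step 1: m = 3.315000, f(m) = 5.822394 > 0 → root in [2.250000, 3.315000]
step 2: m = 2.782500, f(m) = -5.540631 < 0 → root in [2.782500, 3.315000]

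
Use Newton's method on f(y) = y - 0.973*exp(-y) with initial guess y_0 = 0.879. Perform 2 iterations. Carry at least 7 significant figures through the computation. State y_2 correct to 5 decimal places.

f'(y) = 1 + 0.973*exp(-y)
y_0 = 0.879000: f = 0.475012, f' = 1.403988 → y_1 = 0.879000 - (0.475012)/(1.403988) = 0.540669
y_1 = 0.540669: f = -0.025966, f' = 1.566635 → y_2 = 0.540669 - (-0.025966)/(1.566635) = 0.557243

0.55724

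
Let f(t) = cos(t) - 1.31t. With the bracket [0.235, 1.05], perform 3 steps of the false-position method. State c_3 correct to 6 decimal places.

False-position update: c = (a·f(b) − b·f(a))/(f(b) − f(a)); replace the endpoint whose sign matches f(c).
f(0.235000) = 0.664664, f(1.050000) = -0.877929
step 1: c = 0.586163, f(c) = 0.065196 > 0 → new bracket [0.586163, 1.050000]
step 2: c = 0.618227, f(c) = 0.005030 > 0 → new bracket [0.618227, 1.050000]
step 3: c = 0.620687, f(c) = 0.000380 > 0 → new bracket [0.620687, 1.050000]

0.620687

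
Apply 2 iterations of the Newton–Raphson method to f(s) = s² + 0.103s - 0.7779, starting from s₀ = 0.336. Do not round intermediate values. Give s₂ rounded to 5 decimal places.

0.87394

f'(s) = 2s + 0.103
s_0 = 0.336000: f = -0.630396, f' = 0.775000 → s_1 = 0.336000 - (-0.630396)/(0.775000) = 1.149414
s_1 = 1.149414: f = 0.661643, f' = 2.401828 → s_2 = 1.149414 - (0.661643)/(2.401828) = 0.873940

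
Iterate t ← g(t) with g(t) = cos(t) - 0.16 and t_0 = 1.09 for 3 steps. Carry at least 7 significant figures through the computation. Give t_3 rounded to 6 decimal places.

t_1 = g(1.090000) = 0.302485
t_2 = g(0.302485) = 0.794599
t_3 = g(0.794599) = 0.540571

0.540571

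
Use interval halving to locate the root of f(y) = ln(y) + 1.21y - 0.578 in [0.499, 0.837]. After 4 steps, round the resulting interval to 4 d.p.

f(0.499000) = -0.669359, f(0.837000) = 0.256839 (opposite signs)
step 1: m = 0.668000, f(m) = -0.173187 < 0 → root in [0.668000, 0.837000]
step 2: m = 0.752500, f(m) = 0.048171 > 0 → root in [0.668000, 0.752500]
step 3: m = 0.710250, f(m) = -0.060736 < 0 → root in [0.710250, 0.752500]
step 4: m = 0.731375, f(m) = -0.005865 < 0 → root in [0.731375, 0.752500]

[0.7314, 0.7525]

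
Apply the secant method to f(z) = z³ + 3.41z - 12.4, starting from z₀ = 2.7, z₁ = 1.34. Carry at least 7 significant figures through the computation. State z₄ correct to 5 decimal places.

f(z_0) = 16.490000, f(z_1) = -5.424496
z_2 = 1.340000 - (-5.424496)·(1.340000 - 2.700000)/(-5.424496 - (16.490000)) = 1.676641; f(z_2) = -1.969408
z_3 = 1.676641 - (-1.969408)·(1.676641 - 1.340000)/(-1.969408 - (-5.424496)) = 1.868527; f(z_3) = 0.495439
z_4 = 1.868527 - (0.495439)·(1.868527 - 1.676641)/(0.495439 - (-1.969408)) = 1.829957; f(z_4) = -0.031785

1.82996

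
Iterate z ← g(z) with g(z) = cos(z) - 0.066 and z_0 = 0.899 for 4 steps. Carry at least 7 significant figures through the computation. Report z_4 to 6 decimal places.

0.734490

z_1 = g(0.899000) = 0.556393
z_2 = g(0.556393) = 0.783166
z_3 = g(0.783166) = 0.642684
z_4 = g(0.642684) = 0.734490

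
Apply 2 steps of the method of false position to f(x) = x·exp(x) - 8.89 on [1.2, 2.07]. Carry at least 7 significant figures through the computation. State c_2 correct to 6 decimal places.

1.639034

False-position update: c = (a·f(b) − b·f(a))/(f(b) − f(a)); replace the endpoint whose sign matches f(c).
f(1.200000) = -4.905860, f(2.070000) = 7.514384
step 1: c = 1.543640, f(c) = -1.663289 < 0 → new bracket [1.543640, 2.070000]
step 2: c = 1.639034, f(c) = -0.448664 < 0 → new bracket [1.639034, 2.070000]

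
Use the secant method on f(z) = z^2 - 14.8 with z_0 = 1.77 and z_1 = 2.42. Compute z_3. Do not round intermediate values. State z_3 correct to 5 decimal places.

f(z_0) = -11.667100, f(z_1) = -8.943600
z_2 = 2.420000 - (-8.943600)·(2.420000 - 1.770000)/(-8.943600 - (-11.667100)) = 4.554511; f(z_2) = 5.943568
z_3 = 4.554511 - (5.943568)·(4.554511 - 2.420000)/(5.943568 - (-8.943600)) = 3.702327; f(z_3) = -1.092778

3.70233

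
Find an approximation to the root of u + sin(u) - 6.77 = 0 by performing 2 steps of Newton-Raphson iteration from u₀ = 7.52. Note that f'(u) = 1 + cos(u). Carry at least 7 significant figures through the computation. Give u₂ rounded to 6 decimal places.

Newton update: u ← u − f(u)/f'(u).
u_0 = 7.520000: f = 1.694745, f' = 1.327807 → u_1 = 7.520000 - (1.694745)/(1.327807) = 6.243652
u_1 = 6.243652: f = -0.565872, f' = 1.999219 → u_2 = 6.243652 - (-0.565872)/(1.999219) = 6.526698

6.526698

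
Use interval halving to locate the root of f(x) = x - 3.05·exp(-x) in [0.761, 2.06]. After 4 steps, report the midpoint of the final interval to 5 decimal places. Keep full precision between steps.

1.04516

f(0.761000) = -0.663957, f(2.060000) = 1.671265 (opposite signs)
step 1: m = 1.410500, f(m) = 0.666235 > 0 → root in [0.761000, 1.410500]
step 2: m = 1.085750, f(m) = 0.055922 > 0 → root in [0.761000, 1.085750]
step 3: m = 0.923375, f(m) = -0.288013 < 0 → root in [0.923375, 1.085750]
step 4: m = 1.004563, f(m) = -0.112362 < 0 → root in [1.004563, 1.085750]
Midpoint of [1.004563, 1.085750] = 1.045156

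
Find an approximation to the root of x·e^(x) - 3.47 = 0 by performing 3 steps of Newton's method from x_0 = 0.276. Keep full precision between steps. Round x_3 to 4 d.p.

1.2429

Newton update: x ← x − f(x)/f'(x).
f'(x) = (x + 1)·e^(x)
x_0 = 0.276000: f = -3.106274, f' = 1.681574 → x_1 = 0.276000 - (-3.106274)/(1.681574) = 2.123242
x_1 = 2.123242: f = 14.276463, f' = 26.104655 → x_2 = 2.123242 - (14.276463)/(26.104655) = 1.576349
x_2 = 1.576349: f = 4.155210, f' = 12.462471 → x_3 = 1.576349 - (4.155210)/(12.462471) = 1.242931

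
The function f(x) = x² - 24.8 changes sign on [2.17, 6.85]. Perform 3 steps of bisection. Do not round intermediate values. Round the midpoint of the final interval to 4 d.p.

f(2.170000) = -20.091100, f(6.850000) = 22.122500 (opposite signs)
step 1: m = 4.510000, f(m) = -4.459900 < 0 → root in [4.510000, 6.850000]
step 2: m = 5.680000, f(m) = 7.462400 > 0 → root in [4.510000, 5.680000]
step 3: m = 5.095000, f(m) = 1.159025 > 0 → root in [4.510000, 5.095000]
Midpoint of [4.510000, 5.095000] = 4.802500

4.8025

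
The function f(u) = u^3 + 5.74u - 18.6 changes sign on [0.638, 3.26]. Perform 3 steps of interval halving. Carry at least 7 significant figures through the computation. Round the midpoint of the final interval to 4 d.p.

2.1129

f(0.638000) = -14.678186, f(3.260000) = 34.758376 (opposite signs)
step 1: m = 1.949000, f(m) = -0.009267 < 0 → root in [1.949000, 3.260000]
step 2: m = 2.604500, f(m) = 14.017248 > 0 → root in [1.949000, 2.604500]
step 3: m = 2.276750, f(m) = 6.270285 > 0 → root in [1.949000, 2.276750]
Midpoint of [1.949000, 2.276750] = 2.112875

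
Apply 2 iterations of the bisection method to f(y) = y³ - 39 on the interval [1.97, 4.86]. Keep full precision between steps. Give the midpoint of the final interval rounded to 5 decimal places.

3.05375

f(1.970000) = -31.354627, f(4.860000) = 75.791256 (opposite signs)
step 1: m = 3.415000, f(m) = 0.826498 > 0 → root in [1.970000, 3.415000]
step 2: m = 2.692500, f(m) = -19.480570 < 0 → root in [2.692500, 3.415000]
Midpoint of [2.692500, 3.415000] = 3.053750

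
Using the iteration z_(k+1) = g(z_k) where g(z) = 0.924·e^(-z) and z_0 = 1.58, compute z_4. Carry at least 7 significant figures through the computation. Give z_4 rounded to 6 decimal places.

z_1 = g(1.580000) = 0.190321
z_2 = g(0.190321) = 0.763865
z_3 = g(0.763865) = 0.430457
z_4 = g(0.430457) = 0.600796

0.600796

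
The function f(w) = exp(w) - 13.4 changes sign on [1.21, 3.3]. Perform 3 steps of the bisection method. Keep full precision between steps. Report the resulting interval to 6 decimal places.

f(1.210000) = -10.046515, f(3.300000) = 13.712639 (opposite signs)
step 1: m = 2.255000, f(m) = -3.864707 < 0 → root in [2.255000, 3.300000]
step 2: m = 2.777500, f(m) = 2.678774 > 0 → root in [2.255000, 2.777500]
step 3: m = 2.516250, f(m) = -1.017923 < 0 → root in [2.516250, 2.777500]

[2.516250, 2.777500]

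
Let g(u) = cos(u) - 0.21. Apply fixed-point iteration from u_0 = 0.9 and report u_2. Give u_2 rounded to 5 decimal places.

0.70648

u_1 = g(0.900000) = 0.411610
u_2 = g(0.411610) = 0.706478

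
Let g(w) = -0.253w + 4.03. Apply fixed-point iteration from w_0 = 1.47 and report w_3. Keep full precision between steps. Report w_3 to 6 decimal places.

3.244561

w_1 = g(1.470000) = 3.658090
w_2 = g(3.658090) = 3.104503
w_3 = g(3.104503) = 3.244561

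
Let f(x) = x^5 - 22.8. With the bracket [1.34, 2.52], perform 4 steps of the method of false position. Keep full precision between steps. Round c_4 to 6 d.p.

1.824875

f(1.340000) = -18.479600, f(2.520000) = 78.825502
step 1: c = 1.564099, f(c) = -13.439038 < 0 → new bracket [1.564099, 2.520000]
step 2: c = 1.703333, f(c) = -8.461700 < 0 → new bracket [1.703333, 2.520000]
step 3: c = 1.782501, f(c) = -4.805105 < 0 → new bracket [1.782501, 2.520000]
step 4: c = 1.824875, f(c) = -2.562077 < 0 → new bracket [1.824875, 2.520000]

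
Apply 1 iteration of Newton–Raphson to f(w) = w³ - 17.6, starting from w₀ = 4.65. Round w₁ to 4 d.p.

3.3713

Newton update: w ← w − f(w)/f'(w).
f'(w) = 3w²
w_0 = 4.650000: f = 82.944625, f' = 64.867500 → w_1 = 4.650000 - (82.944625)/(64.867500) = 3.371322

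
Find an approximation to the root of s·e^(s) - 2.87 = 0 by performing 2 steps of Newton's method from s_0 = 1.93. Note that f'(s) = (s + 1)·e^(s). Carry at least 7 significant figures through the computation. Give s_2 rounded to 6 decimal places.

1.117132

s_0 = 1.930000: f = 10.426755, f' = 20.186265 → s_1 = 1.930000 - (10.426755)/(20.186265) = 1.413473
s_1 = 1.413473: f = 2.939662, f' = 9.919867 → s_2 = 1.413473 - (2.939662)/(9.919867) = 1.117132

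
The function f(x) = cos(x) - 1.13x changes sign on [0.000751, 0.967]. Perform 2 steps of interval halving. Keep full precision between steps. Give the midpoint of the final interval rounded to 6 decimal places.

f(0.000751) = 0.999151, f(0.967000) = -0.524938 (opposite signs)
step 1: m = 0.483875, f(m) = 0.338419 > 0 → root in [0.483875, 0.967000]
step 2: m = 0.725438, f(m) = -0.071536 < 0 → root in [0.483875, 0.725438]
Midpoint of [0.483875, 0.725438] = 0.604657

0.604657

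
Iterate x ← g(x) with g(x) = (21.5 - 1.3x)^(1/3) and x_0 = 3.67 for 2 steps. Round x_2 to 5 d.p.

2.62922

x_1 = g(3.670000) = 2.557545
x_2 = g(2.557545) = 2.629216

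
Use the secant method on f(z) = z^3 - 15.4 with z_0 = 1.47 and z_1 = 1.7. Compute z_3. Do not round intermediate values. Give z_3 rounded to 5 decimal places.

2.29304

f(z_0) = -12.223477, f(z_1) = -10.487000
z_2 = 1.700000 - (-10.487000)·(1.700000 - 1.470000)/(-10.487000 - (-12.223477)) = 3.089025; f(z_2) = 14.075710
z_3 = 3.089025 - (14.075710)·(3.089025 - 1.700000)/(14.075710 - (-10.487000)) = 2.293041; f(z_3) = -3.343098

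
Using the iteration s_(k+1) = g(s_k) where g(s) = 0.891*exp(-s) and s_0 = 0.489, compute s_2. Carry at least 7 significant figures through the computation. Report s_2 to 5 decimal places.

0.51592

s_1 = g(0.489000) = 0.546396
s_2 = g(0.546396) = 0.515918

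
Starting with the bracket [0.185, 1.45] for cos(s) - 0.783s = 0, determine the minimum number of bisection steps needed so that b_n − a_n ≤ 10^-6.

21

Initial width b − a = 1.45 − 0.185 = 1.265000.
After n steps the width is (b−a)/2^n; need (b−a)/2^n ≤ 10^-6.
So n ≥ log₂(1.265000/10^-6) = log₂(1265000.0000) ≈ 20.2707.
Hence n = 21.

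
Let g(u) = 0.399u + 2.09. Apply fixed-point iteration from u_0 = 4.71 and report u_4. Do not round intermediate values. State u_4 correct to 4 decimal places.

3.5088

u_1 = g(4.710000) = 3.969290
u_2 = g(3.969290) = 3.673747
u_3 = g(3.673747) = 3.555825
u_4 = g(3.555825) = 3.508774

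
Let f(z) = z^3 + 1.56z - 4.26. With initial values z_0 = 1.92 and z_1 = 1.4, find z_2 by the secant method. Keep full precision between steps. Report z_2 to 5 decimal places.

1.33249

f(z_0) = 5.813088, f(z_1) = 0.668000
z_2 = 1.400000 - (0.668000)·(1.400000 - 1.920000)/(0.668000 - (5.813088)) = 1.332487; f(z_2) = 0.184540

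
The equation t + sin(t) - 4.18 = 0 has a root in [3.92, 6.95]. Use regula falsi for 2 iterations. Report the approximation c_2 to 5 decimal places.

f(3.920000) = -0.962146, f(6.950000) = 3.388486
step 1: c = 4.590087, f(c) = -0.582443 < 0 → new bracket [4.590087, 6.950000]
step 2: c = 4.936232, f(c) = -0.218820 < 0 → new bracket [4.936232, 6.950000]

4.93623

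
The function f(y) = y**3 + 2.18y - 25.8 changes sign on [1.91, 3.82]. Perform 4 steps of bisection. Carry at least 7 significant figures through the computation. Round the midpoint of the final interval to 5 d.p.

2.68594

f(1.910000) = -14.668329, f(3.820000) = 38.270568 (opposite signs)
step 1: m = 2.865000, f(m) = 3.962265 > 0 → root in [1.910000, 2.865000]
step 2: m = 2.387500, f(m) = -6.986127 < 0 → root in [2.387500, 2.865000]
step 3: m = 2.626250, f(m) = -1.961032 < 0 → root in [2.626250, 2.865000]
step 4: m = 2.745625, f(m) = 0.883238 > 0 → root in [2.626250, 2.745625]
Midpoint of [2.626250, 2.745625] = 2.685937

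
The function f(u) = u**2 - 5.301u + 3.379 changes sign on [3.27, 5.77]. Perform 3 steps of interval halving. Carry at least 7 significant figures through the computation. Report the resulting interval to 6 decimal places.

f(3.270000) = -3.262370, f(5.770000) = 6.085130 (opposite signs)
step 1: m = 4.520000, f(m) = -0.151120 < 0 → root in [4.520000, 5.770000]
step 2: m = 5.145000, f(m) = 2.576380 > 0 → root in [4.520000, 5.145000]
step 3: m = 4.832500, f(m) = 1.114974 > 0 → root in [4.520000, 4.832500]

[4.520000, 4.832500]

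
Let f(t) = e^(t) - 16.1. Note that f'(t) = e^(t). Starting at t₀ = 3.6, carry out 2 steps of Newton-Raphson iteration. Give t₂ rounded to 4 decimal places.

t_0 = 3.600000: f = 20.498234, f' = 36.598234 → t_1 = 3.600000 - (20.498234)/(36.598234) = 3.039912
t_1 = 3.039912: f = 4.803402, f' = 20.903402 → t_2 = 3.039912 - (4.803402)/(20.903402) = 2.810121

2.8101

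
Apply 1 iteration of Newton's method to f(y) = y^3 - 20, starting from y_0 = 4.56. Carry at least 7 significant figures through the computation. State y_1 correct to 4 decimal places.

Newton update: y ← y − f(y)/f'(y).
f'(y) = 3y^2
y_0 = 4.560000: f = 74.818816, f' = 62.380800 → y_1 = 4.560000 - (74.818816)/(62.380800) = 3.360611

3.3606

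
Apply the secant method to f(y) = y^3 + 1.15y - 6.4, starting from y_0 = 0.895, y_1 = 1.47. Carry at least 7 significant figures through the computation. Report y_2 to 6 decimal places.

1.752442

f(y_0) = -4.653833, f(y_1) = -1.532977
y_2 = 1.470000 - (-1.532977)·(1.470000 - 0.895000)/(-1.532977 - (-4.653833)) = 1.752442; f(y_2) = 0.997154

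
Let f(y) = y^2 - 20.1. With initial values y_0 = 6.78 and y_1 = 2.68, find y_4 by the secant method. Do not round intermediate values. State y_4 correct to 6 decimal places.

Secant update: y_(k+1) = y_k − f(y_k)·(y_k − y_(k-1))/(f(y_k) − f(y_(k-1))).
f(y_0) = 25.868400, f(y_1) = -12.917600
y_2 = 2.680000 - (-12.917600)·(2.680000 - 6.780000)/(-12.917600 - (25.868400)) = 4.045497; f(y_2) = -3.733955
y_3 = 4.045497 - (-3.733955)·(4.045497 - 2.680000)/(-3.733955 - (-12.917600)) = 4.600691; f(y_3) = 1.066356
y_4 = 4.600691 - (1.066356)·(4.600691 - 4.045497)/(1.066356 - (-3.733955)) = 4.477358; f(y_4) = -0.053263

4.477358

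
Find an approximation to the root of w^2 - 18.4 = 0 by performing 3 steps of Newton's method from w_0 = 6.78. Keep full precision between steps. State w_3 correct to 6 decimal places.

f'(w) = 2w
w_0 = 6.780000: f = 27.568400, f' = 13.560000 → w_1 = 6.780000 - (27.568400)/(13.560000) = 4.746932
w_1 = 4.746932: f = 4.133365, f' = 9.493864 → w_2 = 4.746932 - (4.133365)/(9.493864) = 4.311560
w_2 = 4.311560: f = 0.189549, f' = 8.623120 → w_3 = 4.311560 - (0.189549)/(8.623120) = 4.289578

4.289578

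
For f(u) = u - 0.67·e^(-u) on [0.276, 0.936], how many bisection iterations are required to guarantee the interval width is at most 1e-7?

Initial width b − a = 0.936 − 0.276 = 0.660000.
After n steps the width is (b−a)/2^n; need (b−a)/2^n ≤ 1e-7.
So n ≥ log₂(0.660000/1e-7) = log₂(6600000.0000) ≈ 22.6540.
Hence n = 23.

23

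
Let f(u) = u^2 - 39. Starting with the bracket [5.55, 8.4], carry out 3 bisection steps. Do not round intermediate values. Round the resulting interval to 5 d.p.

[5.90625, 6.26250]

f(5.550000) = -8.197500, f(8.400000) = 31.560000 (opposite signs)
step 1: m = 6.975000, f(m) = 9.650625 > 0 → root in [5.550000, 6.975000]
step 2: m = 6.262500, f(m) = 0.218906 > 0 → root in [5.550000, 6.262500]
step 3: m = 5.906250, f(m) = -4.116211 < 0 → root in [5.906250, 6.262500]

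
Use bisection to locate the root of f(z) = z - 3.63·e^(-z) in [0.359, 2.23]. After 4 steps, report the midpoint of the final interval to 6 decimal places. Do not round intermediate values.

f(0.359000) = -2.176099, f(2.230000) = 1.839672 (opposite signs)
step 1: m = 1.294500, f(m) = 0.299754 > 0 → root in [0.359000, 1.294500]
step 2: m = 0.826750, f(m) = -0.761262 < 0 → root in [0.826750, 1.294500]
step 3: m = 1.060625, f(m) = -0.196224 < 0 → root in [1.060625, 1.294500]
step 4: m = 1.177563, f(m) = 0.059419 > 0 → root in [1.060625, 1.177563]
Midpoint of [1.060625, 1.177563] = 1.119094

1.119094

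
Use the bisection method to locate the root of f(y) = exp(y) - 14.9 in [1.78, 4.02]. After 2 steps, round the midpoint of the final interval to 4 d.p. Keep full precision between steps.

2.6200

f(1.780000) = -8.970144, f(4.020000) = 40.801106 (opposite signs)
step 1: m = 2.900000, f(m) = 3.274145 > 0 → root in [1.780000, 2.900000]
step 2: m = 2.340000, f(m) = -4.518763 < 0 → root in [2.340000, 2.900000]
Midpoint of [2.340000, 2.900000] = 2.620000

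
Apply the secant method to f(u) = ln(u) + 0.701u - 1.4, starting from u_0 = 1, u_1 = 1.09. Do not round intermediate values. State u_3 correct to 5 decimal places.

1.45599

Secant update: u_(k+1) = u_k − f(u_k)·(u_k − u_(k-1))/(f(u_k) − f(u_(k-1))).
f(u_0) = -0.699000, f(u_1) = -0.549732
u_2 = 1.090000 - (-0.549732)·(1.090000 - 1.000000)/(-0.549732 - (-0.699000)) = 1.421458; f(u_2) = -0.051875
u_3 = 1.421458 - (-0.051875)·(1.421458 - 1.090000)/(-0.051875 - (-0.549732)) = 1.455995; f(u_3) = -0.003659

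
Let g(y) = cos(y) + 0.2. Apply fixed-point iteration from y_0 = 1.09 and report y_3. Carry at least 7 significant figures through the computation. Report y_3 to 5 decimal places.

y_1 = g(1.090000) = 0.662485
y_2 = g(0.662485) = 0.988466
y_3 = g(0.988466) = 0.749972

0.74997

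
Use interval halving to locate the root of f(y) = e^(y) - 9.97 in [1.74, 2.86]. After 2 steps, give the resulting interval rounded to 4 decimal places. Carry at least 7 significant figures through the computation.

[2.0200, 2.3000]

f(1.740000) = -4.272657, f(2.860000) = 7.491527 (opposite signs)
step 1: m = 2.300000, f(m) = 0.004182 > 0 → root in [1.740000, 2.300000]
step 2: m = 2.020000, f(m) = -2.431675 < 0 → root in [2.020000, 2.300000]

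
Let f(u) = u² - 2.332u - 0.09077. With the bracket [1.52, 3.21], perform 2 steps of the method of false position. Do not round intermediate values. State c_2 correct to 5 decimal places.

2.28556

f(1.520000) = -1.325010, f(3.210000) = 2.727610
step 1: c = 2.072548, f(c) = -0.628497 < 0 → new bracket [2.072548, 3.210000]
step 2: c = 2.285558, f(c) = -0.196916 < 0 → new bracket [2.285558, 3.210000]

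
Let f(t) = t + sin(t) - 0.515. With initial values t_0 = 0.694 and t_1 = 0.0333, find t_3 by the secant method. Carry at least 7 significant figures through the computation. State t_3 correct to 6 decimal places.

0.259028

f(t_0) = 0.818617, f(t_1) = -0.448406
t_2 = 0.033300 - (-0.448406)·(0.033300 - 0.694000)/(-0.448406 - (0.818617)) = 0.267125; f(t_2) = 0.016085
t_3 = 0.267125 - (0.016085)·(0.267125 - 0.033300)/(0.016085 - (-0.448406)) = 0.259028; f(t_3) = 0.000169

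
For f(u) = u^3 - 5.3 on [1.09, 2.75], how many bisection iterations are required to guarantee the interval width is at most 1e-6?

Initial width b − a = 2.75 − 1.09 = 1.660000.
After n steps the width is (b−a)/2^n; need (b−a)/2^n ≤ 1e-6.
So n ≥ log₂(1.660000/1e-6) = log₂(1660000.0000) ≈ 20.6628.
Hence n = 21.

21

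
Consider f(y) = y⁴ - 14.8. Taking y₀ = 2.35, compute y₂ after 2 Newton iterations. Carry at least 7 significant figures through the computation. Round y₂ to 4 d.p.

1.9667

Newton update: y ← y − f(y)/f'(y).
f'(y) = 4y³
y_0 = 2.350000: f = 15.698006, f' = 51.911500 → y_1 = 2.350000 - (15.698006)/(51.911500) = 2.047601
y_1 = 2.047601: f = 2.778467, f' = 34.339640 → y_2 = 2.047601 - (2.778467)/(34.339640) = 1.966689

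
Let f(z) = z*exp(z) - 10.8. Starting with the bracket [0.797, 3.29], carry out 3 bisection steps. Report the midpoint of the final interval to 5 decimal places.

1.88769

f(0.797000) = -9.031557, f(3.290000) = 77.513021 (opposite signs)
step 1: m = 2.043500, f(m) = 4.970861 > 0 → root in [0.797000, 2.043500]
step 2: m = 1.420250, f(m) = -4.922786 < 0 → root in [1.420250, 2.043500]
step 3: m = 1.731875, f(m) = -1.012759 < 0 → root in [1.731875, 2.043500]
Midpoint of [1.731875, 2.043500] = 1.887687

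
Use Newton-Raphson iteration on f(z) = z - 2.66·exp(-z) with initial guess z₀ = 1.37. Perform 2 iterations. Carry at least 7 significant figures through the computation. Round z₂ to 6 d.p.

Newton update: z ← z − f(z)/f'(z).
f'(z) = 1 + 2.66·exp(-z)
z_0 = 1.370000: f = 0.694075, f' = 1.675925 → z_1 = 1.370000 - (0.694075)/(1.675925) = 0.955855
z_1 = 0.955855: f = -0.066870, f' = 2.022725 → z_2 = 0.955855 - (-0.066870)/(2.022725) = 0.988915

0.988915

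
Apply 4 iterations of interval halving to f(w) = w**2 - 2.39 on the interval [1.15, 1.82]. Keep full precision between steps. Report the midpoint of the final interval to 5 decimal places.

f(1.150000) = -1.067500, f(1.820000) = 0.922400 (opposite signs)
step 1: m = 1.485000, f(m) = -0.184775 < 0 → root in [1.485000, 1.820000]
step 2: m = 1.652500, f(m) = 0.340756 > 0 → root in [1.485000, 1.652500]
step 3: m = 1.568750, f(m) = 0.070977 > 0 → root in [1.485000, 1.568750]
step 4: m = 1.526875, f(m) = -0.058653 < 0 → root in [1.526875, 1.568750]
Midpoint of [1.526875, 1.568750] = 1.547813

1.54781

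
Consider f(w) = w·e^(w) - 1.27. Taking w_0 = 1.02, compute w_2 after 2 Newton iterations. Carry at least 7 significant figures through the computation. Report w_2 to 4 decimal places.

f'(w) = (w + 1)·e^(w)
w_0 = 1.020000: f = 1.558659, f' = 5.601853 → w_1 = 1.020000 - (1.558659)/(5.601853) = 0.741760
w_1 = 0.741760: f = 0.287420, f' = 3.657048 → w_2 = 0.741760 - (0.287420)/(3.657048) = 0.663167

0.6632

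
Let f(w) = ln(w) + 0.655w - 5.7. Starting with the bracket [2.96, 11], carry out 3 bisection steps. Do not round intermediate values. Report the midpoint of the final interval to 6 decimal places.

f(2.960000) = -2.676011, f(11.000000) = 3.902895 (opposite signs)
step 1: m = 6.980000, f(m) = 0.814949 > 0 → root in [2.960000, 6.980000]
step 2: m = 4.970000, f(m) = -0.841230 < 0 → root in [4.970000, 6.980000]
step 3: m = 5.975000, f(m) = 0.001209 > 0 → root in [4.970000, 5.975000]
Midpoint of [4.970000, 5.975000] = 5.472500

5.472500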